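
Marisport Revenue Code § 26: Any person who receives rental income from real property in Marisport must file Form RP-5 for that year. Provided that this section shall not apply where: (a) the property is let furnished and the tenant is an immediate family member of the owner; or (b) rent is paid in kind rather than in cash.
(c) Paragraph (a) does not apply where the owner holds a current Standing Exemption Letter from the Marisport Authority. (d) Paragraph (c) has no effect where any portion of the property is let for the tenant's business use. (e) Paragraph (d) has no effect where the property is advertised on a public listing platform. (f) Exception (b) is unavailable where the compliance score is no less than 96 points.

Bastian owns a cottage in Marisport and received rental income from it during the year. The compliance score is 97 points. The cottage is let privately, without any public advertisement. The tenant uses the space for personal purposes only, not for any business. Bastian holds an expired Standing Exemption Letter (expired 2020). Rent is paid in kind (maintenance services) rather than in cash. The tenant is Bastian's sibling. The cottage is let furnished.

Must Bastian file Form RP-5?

Exception (a): the property is let furnished; the tenant is an immediate family member — every condition holds. Applying paragraphs (c)–(e): (c) is inapplicable — there is no Standing Exemption Letter in force. (a) remains available.
Exception (b)'s conditions are all satisfied: rent is paid in kind. However, paragraph (f) must be considered: (f) operates against (b): the compliance score is 97 points, meeting the 96 points threshold. So (b) is unavailable.

No — exception (a) applies; Bastian is not required to file Form RP-5.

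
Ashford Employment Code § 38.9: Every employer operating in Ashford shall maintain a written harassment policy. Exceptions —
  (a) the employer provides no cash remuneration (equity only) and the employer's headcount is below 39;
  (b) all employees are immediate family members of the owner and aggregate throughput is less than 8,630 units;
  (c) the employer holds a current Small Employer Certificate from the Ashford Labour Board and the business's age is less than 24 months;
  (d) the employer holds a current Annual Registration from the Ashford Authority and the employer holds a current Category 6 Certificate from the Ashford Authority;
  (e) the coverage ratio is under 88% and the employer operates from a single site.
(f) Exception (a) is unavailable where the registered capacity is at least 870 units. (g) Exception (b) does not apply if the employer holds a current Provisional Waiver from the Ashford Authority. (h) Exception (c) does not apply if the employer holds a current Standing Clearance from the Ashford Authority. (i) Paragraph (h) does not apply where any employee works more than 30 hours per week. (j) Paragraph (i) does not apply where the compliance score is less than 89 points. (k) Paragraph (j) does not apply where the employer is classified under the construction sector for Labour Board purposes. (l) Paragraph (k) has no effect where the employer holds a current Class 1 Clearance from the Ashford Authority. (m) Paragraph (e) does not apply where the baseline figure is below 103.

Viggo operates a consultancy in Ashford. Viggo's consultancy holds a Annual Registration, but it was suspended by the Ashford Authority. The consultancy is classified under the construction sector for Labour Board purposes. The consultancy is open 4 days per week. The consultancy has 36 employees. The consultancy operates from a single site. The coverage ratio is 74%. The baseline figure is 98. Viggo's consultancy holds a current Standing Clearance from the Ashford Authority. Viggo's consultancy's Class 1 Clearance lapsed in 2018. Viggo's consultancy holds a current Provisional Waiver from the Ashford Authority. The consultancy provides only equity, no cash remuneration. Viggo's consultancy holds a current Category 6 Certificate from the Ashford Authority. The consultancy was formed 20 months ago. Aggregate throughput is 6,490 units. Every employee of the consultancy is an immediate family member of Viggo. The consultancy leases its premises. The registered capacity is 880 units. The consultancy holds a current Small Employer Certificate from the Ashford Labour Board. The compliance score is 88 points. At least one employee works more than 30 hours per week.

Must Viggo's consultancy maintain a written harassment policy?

No — exception (c) applies; Viggo's consultancy is not required to maintain a written harassment policy.

Exception (a) is satisfied on its face — remuneration is equity-only; the employer's headcount is 36, below the 39 limit. But applying paragraph (f): (f) operates — the registered capacity is 880 units, meeting the 870 units threshold. So (a) is unavailable.
Exception (b)'s conditions are all satisfied: every employee is an immediate family member; aggregate throughput is 6,490 units, less than the 8,630 units limit. However, paragraph (g) must be considered: (g) operates against (b): a current Provisional Waiver is held. So (b) is unavailable.
Exception (c)'s conditions are all satisfied: a current Small Employer Certificate is held; the business's age is 20 months, less than the 24 months limit. As to paragraphs (h)–(l): (h) would limit (c) — a current Standing Clearance is held — but (i) sets (h) aside: (i) operates against (h): at least one employee exceeds 30 hours/week. (j) would limit (i) — the compliance score is 88 points, less than the 89 points limit — but (k) sets (j) aside: (k) operates against (j): the consultancy is classified under the construction sector. (l), which would lift (k), is inapplicable — no current Class 1 Clearance is held. (c) remains available.
Exception (d) fails — the Annual Registration is not current.
Exception (e): the coverage ratio is 74%, under the 88% limit; the employer operates from a single site — every condition holds. However, paragraph (m) must be considered: (m) operates — the baseline figure is 98, below the 103 limit. (e) is therefore removed.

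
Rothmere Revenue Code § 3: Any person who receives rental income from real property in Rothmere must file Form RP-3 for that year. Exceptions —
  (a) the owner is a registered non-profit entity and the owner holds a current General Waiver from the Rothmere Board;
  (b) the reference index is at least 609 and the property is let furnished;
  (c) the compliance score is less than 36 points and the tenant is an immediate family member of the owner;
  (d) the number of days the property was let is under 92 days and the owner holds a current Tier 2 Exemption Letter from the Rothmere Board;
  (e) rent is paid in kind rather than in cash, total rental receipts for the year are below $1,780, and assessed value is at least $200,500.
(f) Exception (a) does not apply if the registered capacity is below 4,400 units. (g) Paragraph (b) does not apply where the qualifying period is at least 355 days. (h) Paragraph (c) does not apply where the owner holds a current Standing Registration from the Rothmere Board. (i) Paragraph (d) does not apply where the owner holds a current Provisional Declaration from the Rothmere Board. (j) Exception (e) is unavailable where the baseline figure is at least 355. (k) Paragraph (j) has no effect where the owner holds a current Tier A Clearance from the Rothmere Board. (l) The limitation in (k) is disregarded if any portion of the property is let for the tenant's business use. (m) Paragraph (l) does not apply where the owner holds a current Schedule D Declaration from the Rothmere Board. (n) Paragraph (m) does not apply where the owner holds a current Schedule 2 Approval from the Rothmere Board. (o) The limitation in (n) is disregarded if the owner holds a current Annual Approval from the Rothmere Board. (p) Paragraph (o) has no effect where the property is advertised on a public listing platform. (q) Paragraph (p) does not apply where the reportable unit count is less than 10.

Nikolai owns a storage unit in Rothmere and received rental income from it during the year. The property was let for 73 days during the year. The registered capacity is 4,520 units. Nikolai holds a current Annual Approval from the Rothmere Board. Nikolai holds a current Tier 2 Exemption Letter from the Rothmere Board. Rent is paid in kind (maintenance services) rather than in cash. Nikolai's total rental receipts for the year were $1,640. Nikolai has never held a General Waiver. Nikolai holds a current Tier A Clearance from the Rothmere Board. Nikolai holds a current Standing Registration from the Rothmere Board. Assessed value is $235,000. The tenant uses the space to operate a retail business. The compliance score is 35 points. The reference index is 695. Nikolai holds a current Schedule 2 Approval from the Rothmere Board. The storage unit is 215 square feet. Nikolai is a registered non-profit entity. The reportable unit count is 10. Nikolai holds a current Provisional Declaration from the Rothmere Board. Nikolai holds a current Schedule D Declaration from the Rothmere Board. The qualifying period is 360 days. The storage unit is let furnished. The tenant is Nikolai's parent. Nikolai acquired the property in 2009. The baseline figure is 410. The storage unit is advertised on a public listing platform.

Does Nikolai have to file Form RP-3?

Exception (a) does not apply: no current General Waiver is held.
Exception (b)'s conditions are all satisfied: the reference index is 695, meeting the 609 threshold; the property is let furnished. But: (g) applies — the qualifying period is 360 days, meeting the 355 days threshold. So (b) is unavailable.
Exception (c) is satisfied on its face — the compliance score is 35 points, less than the 36 points limit; the tenant is an immediate family member. But applying paragraph (h): (h) operates against (c): a current Standing Registration is held. Exception (c) does not apply.
All of (d)'s requirements are met (the number of days the property was let is 73 days, under the 92 days limit; a current Tier 2 Exemption Letter is held). But applying paragraph (i): (i) operates against (d): a current Provisional Declaration is held. (d) is therefore removed.
Exception (e)'s conditions are all satisfied: rent is paid in kind; total rental receipts for the year are $1,640, below the $1,780 limit; assessed value is $235,000, meeting the $200,500 threshold. But: (j) operates against (e): the baseline figure is 410, meeting the 355 threshold. (k) would limit (j) — a current Tier A Clearance is held — but (l) sets (k) aside: (l) is engaged — the space is let for business use. (m) operates (a current Schedule D Declaration is held), but is set aside by (n): (n) operates against (m): a current Schedule 2 Approval is held. (o) is engaged (a current Annual Approval is held), but yields to (p): (p) is triggered — the property is publicly advertised. (q) is inapplicable (the reportable unit count is 10, not less than 10), so (p) stands. So (e) is unavailable.
No exception applies. The general rule governs.

Yes — Nikolai must file Form RP-3.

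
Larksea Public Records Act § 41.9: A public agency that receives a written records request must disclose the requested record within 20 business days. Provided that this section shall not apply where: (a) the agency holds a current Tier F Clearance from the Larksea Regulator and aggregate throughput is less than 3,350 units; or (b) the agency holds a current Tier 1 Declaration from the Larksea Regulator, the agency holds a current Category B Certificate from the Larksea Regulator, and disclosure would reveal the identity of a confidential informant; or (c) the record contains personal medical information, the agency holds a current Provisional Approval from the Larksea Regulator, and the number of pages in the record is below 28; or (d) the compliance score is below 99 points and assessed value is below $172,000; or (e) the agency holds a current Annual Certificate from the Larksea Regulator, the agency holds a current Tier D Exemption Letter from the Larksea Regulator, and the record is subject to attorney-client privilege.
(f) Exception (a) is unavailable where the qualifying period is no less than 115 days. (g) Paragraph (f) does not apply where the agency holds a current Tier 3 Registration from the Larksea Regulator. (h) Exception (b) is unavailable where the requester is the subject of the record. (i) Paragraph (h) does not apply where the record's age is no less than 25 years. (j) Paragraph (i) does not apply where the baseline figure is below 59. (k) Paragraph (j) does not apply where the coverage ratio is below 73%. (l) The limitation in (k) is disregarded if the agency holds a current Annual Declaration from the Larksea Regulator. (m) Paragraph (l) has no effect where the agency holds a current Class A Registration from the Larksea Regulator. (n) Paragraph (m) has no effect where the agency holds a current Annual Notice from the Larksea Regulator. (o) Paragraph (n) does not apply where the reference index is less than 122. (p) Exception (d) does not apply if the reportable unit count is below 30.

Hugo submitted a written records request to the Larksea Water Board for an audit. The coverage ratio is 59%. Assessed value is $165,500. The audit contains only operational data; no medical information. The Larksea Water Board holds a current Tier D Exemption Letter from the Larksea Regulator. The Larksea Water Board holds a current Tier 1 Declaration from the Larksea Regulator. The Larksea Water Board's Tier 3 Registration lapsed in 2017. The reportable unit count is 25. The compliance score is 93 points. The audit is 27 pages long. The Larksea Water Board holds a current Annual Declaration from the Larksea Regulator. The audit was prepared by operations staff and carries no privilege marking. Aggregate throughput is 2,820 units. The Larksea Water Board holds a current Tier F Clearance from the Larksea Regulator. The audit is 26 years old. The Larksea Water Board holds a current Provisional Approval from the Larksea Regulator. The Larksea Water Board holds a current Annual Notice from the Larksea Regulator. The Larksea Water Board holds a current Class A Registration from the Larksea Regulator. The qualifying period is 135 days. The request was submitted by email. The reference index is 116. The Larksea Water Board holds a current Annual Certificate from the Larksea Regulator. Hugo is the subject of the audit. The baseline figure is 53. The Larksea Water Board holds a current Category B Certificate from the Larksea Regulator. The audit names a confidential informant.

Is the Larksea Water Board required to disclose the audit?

Exception (a)'s conditions are all satisfied: a current Tier F Clearance is held; aggregate throughput is 2,820 units, less than the 3,350 units limit. But: (f) operates against (a): the qualifying period is 135 days, meeting the 115 days threshold. (g) does not operate here (the Tier 3 Registration is not current), so (f) stands. So (a) is unavailable.
Exception (b) is satisfied on its face — a current Tier 1 Declaration is held; a current Category B Certificate is held; the audit names a confidential informant. As to paragraphs (h)–(o): (h) applies (Hugo is the subject of the audit), but is displaced by (i): (i) operates — the record's age is 26 years, meeting the 25 years threshold. (j) would limit (i) — the baseline figure is 53, below the 59 limit — but (k) sets (j) aside: (k) operates against (j): the coverage ratio is 59%, below the 73% limit. (l) applies (a current Annual Declaration is held), but is overridden by (m): (m) operates against (l): a current Class A Registration is held. (n) would limit (m) — a current Annual Notice is held — but (o) sets (n) aside: (o) operates against (n): the reference index is 116, less than the 122 limit. Exception (b) stands.
Exception (c) requires that the record contains personal medical information; but the audit contains only operational data, so (c) is unavailable.
Exception (d)'s conditions are all satisfied: the compliance score is 93 points, below the 99 points limit; assessed value is $165,500, below the $172,000 limit. However, paragraph (p) must be considered: (p) operates against (d): the reportable unit count is 25, below the 30 limit. So (d) is unavailable.
Exception (e) requires that the record is subject to attorney-client privilege; but the audit carries no privilege marking, so (e) is unavailable.

No — exception (b) applies; the Larksea Water Board is not required to disclose the audit.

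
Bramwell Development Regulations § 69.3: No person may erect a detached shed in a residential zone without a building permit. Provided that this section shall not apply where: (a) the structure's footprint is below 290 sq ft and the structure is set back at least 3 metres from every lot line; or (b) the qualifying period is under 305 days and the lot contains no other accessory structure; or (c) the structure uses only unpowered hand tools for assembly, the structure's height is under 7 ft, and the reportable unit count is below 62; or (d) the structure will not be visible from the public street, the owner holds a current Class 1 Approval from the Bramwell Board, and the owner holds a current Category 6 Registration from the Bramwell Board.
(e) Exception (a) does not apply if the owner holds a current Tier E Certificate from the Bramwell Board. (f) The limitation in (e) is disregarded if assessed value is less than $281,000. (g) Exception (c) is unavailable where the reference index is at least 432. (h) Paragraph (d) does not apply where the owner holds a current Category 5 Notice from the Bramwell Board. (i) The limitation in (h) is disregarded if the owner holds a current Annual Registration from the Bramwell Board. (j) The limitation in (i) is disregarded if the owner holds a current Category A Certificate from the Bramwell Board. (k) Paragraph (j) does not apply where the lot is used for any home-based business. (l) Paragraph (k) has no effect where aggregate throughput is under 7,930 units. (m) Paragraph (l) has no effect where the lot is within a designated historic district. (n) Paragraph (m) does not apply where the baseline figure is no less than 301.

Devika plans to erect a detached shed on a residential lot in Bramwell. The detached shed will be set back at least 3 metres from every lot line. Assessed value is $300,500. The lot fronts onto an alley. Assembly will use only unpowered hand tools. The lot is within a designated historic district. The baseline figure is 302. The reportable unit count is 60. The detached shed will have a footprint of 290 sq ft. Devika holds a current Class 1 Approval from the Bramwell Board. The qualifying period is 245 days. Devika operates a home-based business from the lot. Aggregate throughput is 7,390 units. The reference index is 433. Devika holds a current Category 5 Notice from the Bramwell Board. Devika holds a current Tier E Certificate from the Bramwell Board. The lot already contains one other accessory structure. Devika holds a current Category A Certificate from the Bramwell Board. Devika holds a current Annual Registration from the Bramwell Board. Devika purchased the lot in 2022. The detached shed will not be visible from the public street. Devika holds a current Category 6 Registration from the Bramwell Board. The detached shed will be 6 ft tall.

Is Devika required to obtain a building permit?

Yes — Devika must obtain a building permit.

Exception (a) does not apply: the structure's footprint is 290 sq ft, not below 290 sq ft.
Exception (b) fails — the lot already has another accessory structure.
Exception (c) is satisfied on its face — assembly uses only hand tools; the structure's height is 6 ft, under the 7 ft limit; the reportable unit count is 60, below the 62 limit. But applying paragraph (g): (g) operates against (c): the reference index is 433, meeting the 432 threshold. So (c) is unavailable.
All of (d)'s requirements are met (the structure will not be visible from the street; a current Class 1 Approval is held; a current Category 6 Registration is held). But applying paragraphs (h)–(n): (h) operates against (d): a current Category 5 Notice is held. (i) would limit (h) — a current Annual Registration is held — but (j) sets (i) aside: (j) operates against (i): a current Category A Certificate is held. (k) is triggered (a home-based business operates on the lot), but is displaced by (l): (l) is engaged — aggregate throughput is 7,390 units, under the 7,930 units limit. (m) would limit (l) — the lot is in a historic district — but (n) sets (m) aside: (n) is triggered — the baseline figure is 302, meeting the 301 threshold. (d) is therefore removed.
None of the exceptions is available; § 69.3 applies in full.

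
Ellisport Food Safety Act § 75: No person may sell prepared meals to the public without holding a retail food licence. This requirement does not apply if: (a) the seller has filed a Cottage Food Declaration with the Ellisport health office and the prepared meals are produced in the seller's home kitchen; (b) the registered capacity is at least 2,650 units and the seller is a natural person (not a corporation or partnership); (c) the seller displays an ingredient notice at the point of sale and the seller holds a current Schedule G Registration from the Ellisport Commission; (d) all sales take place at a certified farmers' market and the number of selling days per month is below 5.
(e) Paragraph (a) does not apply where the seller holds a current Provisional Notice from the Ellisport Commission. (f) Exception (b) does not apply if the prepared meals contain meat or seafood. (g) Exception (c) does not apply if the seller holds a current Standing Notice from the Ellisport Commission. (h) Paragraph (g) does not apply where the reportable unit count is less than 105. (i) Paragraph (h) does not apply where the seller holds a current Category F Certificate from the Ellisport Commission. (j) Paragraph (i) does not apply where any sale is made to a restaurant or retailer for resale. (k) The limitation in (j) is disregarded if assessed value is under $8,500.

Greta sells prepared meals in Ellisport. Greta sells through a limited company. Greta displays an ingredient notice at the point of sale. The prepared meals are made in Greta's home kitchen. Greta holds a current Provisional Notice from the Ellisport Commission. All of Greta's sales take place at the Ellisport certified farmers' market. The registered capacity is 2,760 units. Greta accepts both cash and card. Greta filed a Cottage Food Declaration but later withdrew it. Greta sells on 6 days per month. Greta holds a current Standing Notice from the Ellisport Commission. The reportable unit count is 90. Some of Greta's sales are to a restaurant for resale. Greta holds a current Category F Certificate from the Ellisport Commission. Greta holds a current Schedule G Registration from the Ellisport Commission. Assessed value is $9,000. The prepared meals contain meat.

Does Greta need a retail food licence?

No — exception (c) applies; Greta is not required to hold a retail food licence.

Exception (a) fails — the Cottage Food Declaration was withdrawn.
Exception (b) requires that the seller is a natural person (not a corporation or partnership); but the seller operates through a limited company, so (b) is unavailable.
Exception (c) is satisfied on its face — an ingredient notice is displayed; a current Schedule G Registration is held. Applying paragraphs (g)–(k): (g) is triggered (a current Standing Notice is held), but is set aside by (h): (h) operates against (g): the reportable unit count is 90, less than the 105 limit. (i) would limit (h) — a current Category F Certificate is held — but (j) sets (i) aside: (j) operates against (i): some sales are to a restaurant for resale. (k) does not operate here (assessed value is $9,000, not under $8,500), so (j) stands. So (c) applies.
Exception (d) fails — the number of selling days per month is 6, not below 5.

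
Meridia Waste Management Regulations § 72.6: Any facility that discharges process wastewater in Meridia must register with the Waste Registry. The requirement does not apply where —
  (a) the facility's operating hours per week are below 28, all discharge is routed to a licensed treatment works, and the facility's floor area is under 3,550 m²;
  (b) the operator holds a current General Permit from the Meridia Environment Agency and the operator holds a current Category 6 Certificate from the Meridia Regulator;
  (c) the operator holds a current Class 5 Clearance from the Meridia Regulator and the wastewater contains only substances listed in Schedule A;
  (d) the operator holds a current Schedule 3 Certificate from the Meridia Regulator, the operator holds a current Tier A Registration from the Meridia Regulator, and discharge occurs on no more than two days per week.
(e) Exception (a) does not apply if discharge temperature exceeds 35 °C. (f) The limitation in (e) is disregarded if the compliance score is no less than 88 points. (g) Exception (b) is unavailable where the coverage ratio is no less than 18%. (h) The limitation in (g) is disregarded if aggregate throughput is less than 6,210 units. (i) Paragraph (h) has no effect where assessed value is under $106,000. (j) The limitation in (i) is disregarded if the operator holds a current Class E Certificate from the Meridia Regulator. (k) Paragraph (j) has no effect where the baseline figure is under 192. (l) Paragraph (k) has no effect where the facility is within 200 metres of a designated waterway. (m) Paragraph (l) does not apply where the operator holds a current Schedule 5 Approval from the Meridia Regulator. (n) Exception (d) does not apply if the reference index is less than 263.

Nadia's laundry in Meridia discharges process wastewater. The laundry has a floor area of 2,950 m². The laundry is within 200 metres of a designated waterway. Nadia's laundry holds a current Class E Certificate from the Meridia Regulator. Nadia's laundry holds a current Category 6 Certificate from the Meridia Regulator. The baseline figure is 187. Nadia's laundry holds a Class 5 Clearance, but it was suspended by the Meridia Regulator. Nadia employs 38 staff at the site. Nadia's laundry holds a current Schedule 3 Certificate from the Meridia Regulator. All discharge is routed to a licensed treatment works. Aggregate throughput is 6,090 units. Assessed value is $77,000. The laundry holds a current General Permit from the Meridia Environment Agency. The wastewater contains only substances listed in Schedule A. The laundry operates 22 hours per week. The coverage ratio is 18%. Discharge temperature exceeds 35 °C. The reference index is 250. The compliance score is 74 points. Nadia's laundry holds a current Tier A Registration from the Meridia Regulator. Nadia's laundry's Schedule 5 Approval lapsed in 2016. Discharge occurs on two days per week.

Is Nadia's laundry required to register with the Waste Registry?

All of (a)'s requirements are met (the facility's operating hours per week are 22, below the 28 limit; discharge is routed to a licensed treatment works; the facility's floor area is 2,950 m², under the 3,550 m² limit). But applying paragraphs (e)–(f): (e) operates against (a): discharge temperature exceeds 35 °C. (f) is inapplicable (the compliance score is 74 points, short of 88 points), so (e) stands. (a) is therefore removed.
Exception (b)'s conditions are all satisfied: a current General Permit is held; a current Category 6 Certificate is held. Considering the limiting provisions: (g) would limit (b) — the coverage ratio is 18%, meeting the 18% threshold — but (h) sets (g) aside: (h) applies — aggregate throughput is 6,090 units, less than the 6,210 units limit. (i) is engaged (assessed value is $77,000, under the $106,000 limit), but is set aside by (j): (j) is engaged — a current Class E Certificate is held. (k) operates (the baseline figure is 187, under the 192 limit), but is displaced by (l): (l) is engaged — the laundry is within 200 m of a designated waterway. (m), which would lift (l), does not operate here — no current Schedule 5 Approval is held. So (b) applies.
Exception (c) requires that the operator holds a current Class 5 Clearance from the Meridia Regulator; but the Class 5 Clearance is not current, so (c) is unavailable.
Exception (d): a current Schedule 3 Certificate is held; a current Tier A Registration is held; discharge occurs on no more than two days per week — every condition holds. Turning to paragraph (n): (n) operates against (d): the reference index is 250, less than the 263 limit. So (d) is unavailable.

No — exception (b) applies; Nadia's laundry is not required to register with the Waste Registry.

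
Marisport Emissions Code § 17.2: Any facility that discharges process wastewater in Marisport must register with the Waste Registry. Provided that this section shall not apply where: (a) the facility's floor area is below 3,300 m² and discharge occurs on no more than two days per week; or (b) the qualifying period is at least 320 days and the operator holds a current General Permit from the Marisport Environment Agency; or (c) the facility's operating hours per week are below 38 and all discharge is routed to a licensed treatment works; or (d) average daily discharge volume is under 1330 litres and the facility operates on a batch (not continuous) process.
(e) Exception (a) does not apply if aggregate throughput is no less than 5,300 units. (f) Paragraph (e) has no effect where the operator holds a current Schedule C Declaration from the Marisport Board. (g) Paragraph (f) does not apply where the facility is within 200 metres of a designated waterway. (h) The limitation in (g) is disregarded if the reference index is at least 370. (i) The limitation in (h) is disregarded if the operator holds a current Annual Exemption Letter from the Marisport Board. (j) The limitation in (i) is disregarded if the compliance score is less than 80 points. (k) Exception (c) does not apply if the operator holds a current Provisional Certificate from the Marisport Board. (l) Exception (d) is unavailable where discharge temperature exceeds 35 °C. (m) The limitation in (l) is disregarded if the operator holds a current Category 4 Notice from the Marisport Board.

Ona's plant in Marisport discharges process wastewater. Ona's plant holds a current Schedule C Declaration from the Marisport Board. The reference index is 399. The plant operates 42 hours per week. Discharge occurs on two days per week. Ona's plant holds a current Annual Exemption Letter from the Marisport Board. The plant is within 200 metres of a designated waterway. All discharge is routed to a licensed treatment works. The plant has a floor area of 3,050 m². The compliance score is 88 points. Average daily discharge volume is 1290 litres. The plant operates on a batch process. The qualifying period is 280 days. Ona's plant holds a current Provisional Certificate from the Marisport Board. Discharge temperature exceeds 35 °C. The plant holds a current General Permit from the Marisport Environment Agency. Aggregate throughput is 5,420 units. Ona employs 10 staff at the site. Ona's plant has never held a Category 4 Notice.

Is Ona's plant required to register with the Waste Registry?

Yes — Ona's plant must register with the Waste Registry.

All of (a)'s requirements are met (the facility's floor area is 3,050 m², below the 3,300 m² limit; discharge occurs on no more than two days per week). But: (e) is engaged — aggregate throughput is 5,420 units, meeting the 5,300 units threshold. (f) would limit (e) — a current Schedule C Declaration is held — but (g) sets (f) aside: (g) operates — the plant is within 200 m of a designated waterway. (h) is engaged (the reference index is 399, meeting the 370 threshold), but is overridden by (i): (i) is triggered — a current Annual Exemption Letter is held. (j), which would lift (i), is not engaged — the compliance score is 88 points, not less than 80 points. Exception (a) does not apply.
Exception (b) requires that the qualifying period is at least 320 days; but the qualifying period is 280 days, short of 320 days, so (b) is unavailable.
Exception (c) requires that the facility's operating hours per week are below 38; but the facility's operating hours per week are 42, not below 38, so (c) is unavailable.
Exception (d): average daily discharge volume is 1290 litres, under the 1330 litres limit; the facility operates on a batch process — every condition holds. Turning to paragraphs (l)–(m): (l) operates against (d): discharge temperature exceeds 35 °C. (m), which would lift (l), does not operate here — there is no Category 4 Notice in force. Exception (d) does not apply.
No exception is made out. Ona's plant falls within the general rule.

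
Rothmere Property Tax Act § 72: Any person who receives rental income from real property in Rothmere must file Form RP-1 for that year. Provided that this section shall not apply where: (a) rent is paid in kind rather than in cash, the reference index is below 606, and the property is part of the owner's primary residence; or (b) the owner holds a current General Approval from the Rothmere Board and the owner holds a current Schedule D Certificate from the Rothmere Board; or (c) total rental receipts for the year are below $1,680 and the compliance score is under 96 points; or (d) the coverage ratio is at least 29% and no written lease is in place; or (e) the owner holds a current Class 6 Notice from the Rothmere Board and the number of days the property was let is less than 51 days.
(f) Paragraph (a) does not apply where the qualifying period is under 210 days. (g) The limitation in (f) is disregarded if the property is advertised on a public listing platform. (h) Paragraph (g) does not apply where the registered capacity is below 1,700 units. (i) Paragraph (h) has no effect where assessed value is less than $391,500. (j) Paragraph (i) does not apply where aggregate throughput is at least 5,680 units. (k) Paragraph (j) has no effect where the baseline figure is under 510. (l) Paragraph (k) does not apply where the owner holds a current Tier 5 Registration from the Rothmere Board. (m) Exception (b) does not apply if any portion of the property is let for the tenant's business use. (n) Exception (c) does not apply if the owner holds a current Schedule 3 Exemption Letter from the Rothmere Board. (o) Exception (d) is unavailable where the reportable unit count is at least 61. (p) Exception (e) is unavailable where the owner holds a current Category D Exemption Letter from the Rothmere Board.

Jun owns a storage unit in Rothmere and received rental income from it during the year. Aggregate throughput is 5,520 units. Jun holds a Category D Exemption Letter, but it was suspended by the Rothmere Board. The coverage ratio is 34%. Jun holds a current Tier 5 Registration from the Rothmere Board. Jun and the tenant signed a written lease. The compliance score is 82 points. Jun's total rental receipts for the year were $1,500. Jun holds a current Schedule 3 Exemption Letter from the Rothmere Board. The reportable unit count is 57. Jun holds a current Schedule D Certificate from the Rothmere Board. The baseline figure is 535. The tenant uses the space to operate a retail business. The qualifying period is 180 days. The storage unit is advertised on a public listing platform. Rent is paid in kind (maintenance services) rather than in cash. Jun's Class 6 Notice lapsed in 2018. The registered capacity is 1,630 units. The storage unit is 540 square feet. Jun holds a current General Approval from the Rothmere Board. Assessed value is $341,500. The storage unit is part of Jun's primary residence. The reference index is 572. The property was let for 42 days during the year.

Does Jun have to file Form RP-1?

No — exception (a) applies; Jun is not required to file Form RP-1.

Exception (a) is satisfied on its face — rent is paid in kind; the reference index is 572, below the 606 limit; the storage unit is part of the primary residence. Considering the limiting provisions: (f) would limit (a) — the qualifying period is 180 days, under the 210 days limit — but (g) sets (f) aside: (g) applies — the property is publicly advertised. (h) would limit (g) — the registered capacity is 1,630 units, below the 1,700 units limit — but (i) sets (h) aside: (i) operates against (h): assessed value is $341,500, less than the $391,500 limit. (j) does not operate here (aggregate throughput is 5,520 units, short of 5,680 units), so (i) stands. So (a) applies.
Exception (b) is satisfied on its face — a current General Approval is held; a current Schedule D Certificate is held. But: (m) operates against (b): the space is let for business use. Exception (b) does not apply.
Exception (c)'s conditions are all satisfied: total rental receipts for the year are $1,500, below the $1,680 limit; the compliance score is 82 points, under the 96 points limit. But: (n) is triggered — a current Schedule 3 Exemption Letter is held. So (c) is unavailable.
Exception (d) requires that no written lease is in place; but a written lease is in place, so (d) is unavailable.
Exception (e) does not apply: no current Class 6 Notice is held.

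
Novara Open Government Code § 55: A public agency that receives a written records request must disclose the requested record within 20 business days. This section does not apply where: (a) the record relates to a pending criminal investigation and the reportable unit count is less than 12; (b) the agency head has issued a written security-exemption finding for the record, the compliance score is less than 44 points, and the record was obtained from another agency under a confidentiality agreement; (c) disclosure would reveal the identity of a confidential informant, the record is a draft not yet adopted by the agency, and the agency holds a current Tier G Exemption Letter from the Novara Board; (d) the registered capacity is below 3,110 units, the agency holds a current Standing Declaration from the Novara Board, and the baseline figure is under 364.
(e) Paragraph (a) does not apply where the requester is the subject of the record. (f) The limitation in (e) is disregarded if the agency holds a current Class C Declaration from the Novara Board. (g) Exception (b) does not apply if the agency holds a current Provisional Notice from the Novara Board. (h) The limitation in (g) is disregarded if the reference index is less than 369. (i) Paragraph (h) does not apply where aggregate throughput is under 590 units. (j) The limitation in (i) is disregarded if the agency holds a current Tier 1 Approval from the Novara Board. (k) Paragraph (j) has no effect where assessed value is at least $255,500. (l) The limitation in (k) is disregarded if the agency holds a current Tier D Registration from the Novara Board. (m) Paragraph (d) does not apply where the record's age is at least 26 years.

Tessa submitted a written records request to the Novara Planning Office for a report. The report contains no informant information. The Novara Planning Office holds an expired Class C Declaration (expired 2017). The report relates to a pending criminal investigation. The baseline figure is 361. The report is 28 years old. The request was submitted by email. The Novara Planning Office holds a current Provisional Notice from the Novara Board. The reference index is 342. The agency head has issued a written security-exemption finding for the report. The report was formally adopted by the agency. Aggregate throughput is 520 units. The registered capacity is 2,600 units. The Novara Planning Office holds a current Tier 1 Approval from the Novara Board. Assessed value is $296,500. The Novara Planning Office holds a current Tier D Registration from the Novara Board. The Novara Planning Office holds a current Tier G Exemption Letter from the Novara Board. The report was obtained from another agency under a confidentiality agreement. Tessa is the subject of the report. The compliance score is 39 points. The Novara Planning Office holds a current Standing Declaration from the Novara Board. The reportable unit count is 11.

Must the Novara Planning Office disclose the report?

Exception (a): the report relates to a pending investigation; the reportable unit count is 11, less than the 12 limit — every condition holds. However, paragraphs (e)–(f) must be considered: (e) operates against (a): Tessa is the subject of the report. (f) is inapplicable (there is no Class C Declaration in force), so (e) stands. (a) is therefore removed.
Exception (b) is satisfied on its face — a written security-exemption finding has been issued; the compliance score is 39 points, less than the 44 points limit; the report was obtained under a confidentiality agreement. Under paragraphs (g)–(l): (g) would limit (b) — a current Provisional Notice is held — but (h) sets (g) aside: (h) applies — the reference index is 342, less than the 369 limit. (i) would limit (h) — aggregate throughput is 520 units, under the 590 units limit — but (j) sets (i) aside: (j) operates against (i): a current Tier 1 Approval is held. (k) applies (assessed value is $296,500, meeting the $255,500 threshold), but yields to (l): (l) operates against (k): a current Tier D Registration is held. (b) remains available.
Exception (c) does not apply: the report contains no informant information.
All of (d)'s requirements are met (the registered capacity is 2,600 units, below the 3,110 units limit; a current Standing Declaration is held; the baseline figure is 361, under the 364 limit). But applying paragraph (m): (m) is triggered — the record's age is 28 years, meeting the 26 years threshold. Exception (d) does not apply.

No — exception (b) applies; the Novara Planning Office is not required to disclose the report.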